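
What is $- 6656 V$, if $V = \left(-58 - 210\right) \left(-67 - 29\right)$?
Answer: $-171245568$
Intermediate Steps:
$V = 25728$ ($V = \left(-268\right) \left(-96\right) = 25728$)
$- 6656 V = \left(-6656\right) 25728 = -171245568$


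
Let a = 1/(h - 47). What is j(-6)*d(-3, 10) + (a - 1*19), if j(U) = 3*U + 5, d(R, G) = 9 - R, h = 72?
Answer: -4374/25 ≈ -174.96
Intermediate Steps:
a = 1/25 (a = 1/(72 - 47) = 1/25 ≈ 0.040000)
j(U) = 5 + 3*U
j(-6)*d(-3, 10) + (a - 1*19) = (5 + 3*(-6))*(9 - 1*(-3)) + (1/25 - 1*19) = (5 - 18)*(9 + 3) + (1/25 - 19) = -13*12 - 474/25 = -156 - 474/25 = -4374/25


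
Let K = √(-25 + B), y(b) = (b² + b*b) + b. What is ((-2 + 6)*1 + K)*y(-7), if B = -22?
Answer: 364 + 91*I*√47 ≈ 364.0 + 623.86*I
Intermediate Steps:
y(b) = b + 2*b² (y(b) = (b² + b²) + b = 2*b² + b = b + 2*b²)
K = I*√47 (K = √(-25 - 22) = √(-47) = I*√47 ≈ 6.8557*I)
((-2 + 6)*1 + K)*y(-7) = ((-2 + 6)*1 + I*√47)*(-7*(1 + 2*(-7))) = (4*1 + I*√47)*(-7*(1 - 14)) = (4 + I*√47)*(-7*(-13)) = (4 + I*√47)*91 = 364 + 91*I*√47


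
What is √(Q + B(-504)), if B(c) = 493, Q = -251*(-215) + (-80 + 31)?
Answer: √54409 ≈ 233.26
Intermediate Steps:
Q = 53916 (Q = 53965 - 49 = 53916)
√(Q + B(-504)) = √(53916 + 493) = √54409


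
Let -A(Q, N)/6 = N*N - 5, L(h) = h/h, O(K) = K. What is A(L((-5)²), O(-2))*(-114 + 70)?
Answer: -264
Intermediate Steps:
L(h) = 1
A(Q, N) = 30 - 6*N² (A(Q, N) = -6*(N*N - 5) = -6*(N² - 5) = -6*(-5 + N²) = 30 - 6*N²)
A(L((-5)²), O(-2))*(-114 + 70) = (30 - 6*(-2)²)*(-114 + 70) = (30 - 6*4)*(-44) = (30 - 24)*(-44) = 6*(-44) = -264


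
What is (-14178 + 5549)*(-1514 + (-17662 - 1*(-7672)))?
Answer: 99268016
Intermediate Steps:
(-14178 + 5549)*(-1514 + (-17662 - 1*(-7672))) = -8629*(-1514 + (-17662 + 7672)) = -8629*(-1514 - 9990) = -8629*(-11504) = 99268016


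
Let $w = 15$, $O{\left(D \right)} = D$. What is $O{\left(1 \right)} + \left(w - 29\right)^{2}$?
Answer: $197$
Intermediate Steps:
$O{\left(1 \right)} + \left(w - 29\right)^{2} = 1 + \left(15 - 29\right)^{2} = 1 + \left(-14\right)^{2} = 1 + 196 = 197$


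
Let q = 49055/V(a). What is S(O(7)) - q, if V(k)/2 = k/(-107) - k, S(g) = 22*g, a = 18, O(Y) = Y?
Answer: 5847637/3888 ≈ 1504.0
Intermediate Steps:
V(k) = -216*k/107 (V(k) = 2*(k/(-107) - k) = 2*(k*(-1/107) - k) = 2*(-k/107 - k) = 2*(-108*k/107) = -216*k/107)
q = -5248885/3888 (q = 49055/((-216/107*18)) = 49055/(-3888/107) = 49055*(-107/3888) = -5248885/3888 ≈ -1350.0)
S(O(7)) - q = 22*7 - 1*(-5248885/3888) = 154 + 5248885/3888 = 5847637/3888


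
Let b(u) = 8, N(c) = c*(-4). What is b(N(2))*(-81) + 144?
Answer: -504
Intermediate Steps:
N(c) = -4*c
b(N(2))*(-81) + 144 = 8*(-81) + 144 = -648 + 144 = -504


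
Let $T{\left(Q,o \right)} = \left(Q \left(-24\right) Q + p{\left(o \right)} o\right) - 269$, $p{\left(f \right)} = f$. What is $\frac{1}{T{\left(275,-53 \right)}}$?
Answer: $- \frac{1}{1812460} \approx -5.5174 \cdot 10^{-7}$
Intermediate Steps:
$T{\left(Q,o \right)} = -269 + o^{2} - 24 Q^{2}$ ($T{\left(Q,o \right)} = \left(Q \left(-24\right) Q + o o\right) - 269 = \left(- 24 Q Q + o^{2}\right) - 269 = \left(- 24 Q^{2} + o^{2}\right) - 269 = \left(o^{2} - 24 Q^{2}\right) - 269 = -269 + o^{2} - 24 Q^{2}$)
$\frac{1}{T{\left(275,-53 \right)}} = \frac{1}{-269 + \left(-53\right)^{2} - 24 \cdot 275^{2}} = \frac{1}{-269 + 2809 - 1815000} = \frac{1}{-1812460} = - \frac{1}{1812460}$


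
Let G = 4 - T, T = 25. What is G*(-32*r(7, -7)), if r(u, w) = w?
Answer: -4704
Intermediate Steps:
G = -21 (G = 4 - 1*25 = 4 - 25 = -21)
G*(-32*r(7, -7)) = -(-672)*(-7) = -21*224 = -4704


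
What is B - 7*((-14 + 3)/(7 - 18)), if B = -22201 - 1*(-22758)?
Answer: 550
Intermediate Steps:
B = 557 (B = -22201 + 22758 = 557)
B - 7*((-14 + 3)/(7 - 18)) = 557 - 7*((-14 + 3)/(7 - 18)) = 557 - 7*(-11/(-11)) = 557 - 7*(-11*(-1/11)) = 557 - 7*1 = 557 - 7 = 550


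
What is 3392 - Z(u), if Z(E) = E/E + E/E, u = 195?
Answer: 3390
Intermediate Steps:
Z(E) = 2 (Z(E) = 1 + 1 = 2)
3392 - Z(u) = 3392 - 1*2 = 3392 - 2 = 3390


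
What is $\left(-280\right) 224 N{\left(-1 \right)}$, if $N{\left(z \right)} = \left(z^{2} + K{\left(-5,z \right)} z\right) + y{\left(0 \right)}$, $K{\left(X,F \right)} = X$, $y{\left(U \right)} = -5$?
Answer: $-62720$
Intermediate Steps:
$N{\left(z \right)} = -5 + z^{2} - 5 z$ ($N{\left(z \right)} = \left(z^{2} - 5 z\right) - 5 = -5 + z^{2} - 5 z$)
$\left(-280\right) 224 N{\left(-1 \right)} = \left(-280\right) 224 \left(-5 + \left(-1\right)^{2} - -5\right) = - 62720 \left(-5 + 1 + 5\right) = \left(-62720\right) 1 = -62720$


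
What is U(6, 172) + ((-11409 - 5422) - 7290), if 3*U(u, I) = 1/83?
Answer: -6006128/249 ≈ -24121.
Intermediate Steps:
U(u, I) = 1/249 (U(u, I) = (⅓)/83 = (⅓)*(1/83) = 1/249)
U(6, 172) + ((-11409 - 5422) - 7290) = 1/249 + ((-11409 - 5422) - 7290) = 1/249 + (-16831 - 7290) = 1/249 - 24121 = -6006128/249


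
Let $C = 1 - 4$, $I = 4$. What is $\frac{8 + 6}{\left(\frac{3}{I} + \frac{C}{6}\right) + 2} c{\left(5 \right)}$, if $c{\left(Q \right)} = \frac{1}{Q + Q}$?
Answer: $\frac{28}{45} \approx 0.62222$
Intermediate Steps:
$c{\left(Q \right)} = \frac{1}{2 Q}$
$C = -3$ ($C = 1 - 4 = -3$)
$\frac{8 + 6}{\left(\frac{3}{I} + \frac{C}{6}\right) + 2} c{\left(5 \right)} = \frac{8 + 6}{\left(\frac{3}{4} - \frac{3}{6}\right) + 2} \frac{1}{2 \cdot 5} = \frac{14}{\left(3 \cdot \frac{1}{4} - \frac{1}{2}\right) + 2} \cdot \frac{1}{2} \cdot \frac{1}{5} = \frac{14}{\left(\frac{3}{4} - \frac{1}{2}\right) + 2} \cdot \frac{1}{10} = \frac{14}{\frac{1}{4} + 2} \cdot \frac{1}{10} = \frac{14}{\frac{9}{4}} \cdot \frac{1}{10} = 14 \cdot \frac{4}{9} \cdot \frac{1}{10} = \frac{56}{9} \cdot \frac{1}{10} = \frac{28}{45}$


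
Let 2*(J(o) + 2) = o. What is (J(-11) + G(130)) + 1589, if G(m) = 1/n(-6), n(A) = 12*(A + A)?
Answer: 227735/144 ≈ 1581.5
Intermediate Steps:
J(o) = -2 + o/2
n(A) = 24*A (n(A) = 12*(2*A) = 24*A)
G(m) = -1/144 (G(m) = 1/(24*(-6)) = 1/(-144) = -1/144)
(J(-11) + G(130)) + 1589 = ((-2 + (½)*(-11)) - 1/144) + 1589 = ((-2 - 11/2) - 1/144) + 1589 = (-15/2 - 1/144) + 1589 = -1081/144 + 1589 = 227735/144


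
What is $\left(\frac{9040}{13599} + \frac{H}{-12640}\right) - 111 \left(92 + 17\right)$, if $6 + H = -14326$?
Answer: $- \frac{519851099543}{42972840} \approx -12097.0$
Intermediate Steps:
$H = -14332$ ($H = -6 - 14326 = -14332$)
$\left(\frac{9040}{13599} + \frac{H}{-12640}\right) - 111 \left(92 + 17\right) = \left(\frac{9040}{13599} - \frac{14332}{-12640}\right) - 111 \left(92 + 17\right) = \left(9040 \cdot \frac{1}{13599} - - \frac{3583}{3160}\right) - 111 \cdot 109 = \left(\frac{9040}{13599} + \frac{3583}{3160}\right) - 12099 = \frac{77291617}{42972840} - 12099 = - \frac{519851099543}{42972840}$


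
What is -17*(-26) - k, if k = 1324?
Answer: -882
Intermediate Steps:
-17*(-26) - k = -17*(-26) - 1*1324 = 442 - 1324 = -882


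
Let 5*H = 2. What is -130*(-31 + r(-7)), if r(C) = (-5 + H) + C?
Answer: 5538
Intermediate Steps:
H = ⅖ (H = (⅕)*2 = ⅖ ≈ 0.40000)
r(C) = -23/5 + C (r(C) = (-5 + ⅖) + C = -23/5 + C)
-130*(-31 + r(-7)) = -130*(-31 + (-23/5 - 7)) = -130*(-31 - 58/5) = -130*(-213/5) = 5538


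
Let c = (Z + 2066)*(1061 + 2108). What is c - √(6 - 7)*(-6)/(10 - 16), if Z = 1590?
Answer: 11585864 - I ≈ 1.1586e+7 - 1.0*I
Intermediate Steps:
c = 11585864 (c = (1590 + 2066)*(1061 + 2108) = 3656*3169 = 11585864)
c - √(6 - 7)*(-6)/(10 - 16) = 11585864 - √(6 - 7)*(-6)/(10 - 16) = 11585864 - √(-1)*(-6)/(-6) = 11585864 - I*(-6)*(-1)/6 = 11585864 - (-6*I)*(-1)/6 = 11585864 - I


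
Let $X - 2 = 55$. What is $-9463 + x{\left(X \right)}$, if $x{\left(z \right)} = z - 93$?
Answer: $-9499$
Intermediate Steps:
$X = 57$ ($X = 2 + 55 = 57$)
$x{\left(z \right)} = -93 + z$
$-9463 + x{\left(X \right)} = -9463 + \left(-93 + 57\right) = -9463 - 36 = -9499$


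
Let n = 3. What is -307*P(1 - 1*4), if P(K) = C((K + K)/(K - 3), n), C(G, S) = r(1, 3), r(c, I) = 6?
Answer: -1842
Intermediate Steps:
C(G, S) = 6
P(K) = 6
-307*P(1 - 1*4) = -307*6 = -1842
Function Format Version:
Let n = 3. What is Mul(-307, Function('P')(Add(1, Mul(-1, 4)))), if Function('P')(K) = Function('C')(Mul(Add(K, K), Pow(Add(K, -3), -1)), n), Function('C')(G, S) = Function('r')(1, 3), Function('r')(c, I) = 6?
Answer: -1842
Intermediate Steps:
Function('C')(G, S) = 6
Function('P')(K) = 6
Mul(-307, Function('P')(Add(1, Mul(-1, 4)))) = Mul(-307, 6) = -1842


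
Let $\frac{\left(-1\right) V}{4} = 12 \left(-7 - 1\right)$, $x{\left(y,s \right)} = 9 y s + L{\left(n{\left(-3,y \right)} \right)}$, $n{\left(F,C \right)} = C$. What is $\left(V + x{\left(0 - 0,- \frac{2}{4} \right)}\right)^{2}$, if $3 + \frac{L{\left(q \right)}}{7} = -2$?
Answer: $121801$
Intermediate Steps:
$L{\left(q \right)} = -35$ ($L{\left(q \right)} = -21 + 7 \left(-2\right) = -21 - 14 = -35$)
$x{\left(y,s \right)} = -35 + 9 s y$ ($x{\left(y,s \right)} = 9 y s - 35 = 9 s y - 35 = -35 + 9 s y$)
$V = 384$ ($V = - 4 \cdot 12 \left(-7 - 1\right) = - 4 \cdot 12 \left(-8\right) = \left(-4\right) \left(-96\right) = 384$)
$\left(V + x{\left(0 - 0,- \frac{2}{4} \right)}\right)^{2} = \left(384 - \left(35 - 9 \left(- \frac{2}{4}\right) \left(0 - 0\right)\right)\right)^{2} = \left(384 - \left(35 - 9 \left(\left(-2\right) \frac{1}{4}\right) \left(0 + 0\right)\right)\right)^{2} = \left(384 - \left(35 + \frac{9}{2} \cdot 0\right)\right)^{2} = \left(384 + \left(-35 + 0\right)\right)^{2} = \left(384 - 35\right)^{2} = 349^{2} = 121801$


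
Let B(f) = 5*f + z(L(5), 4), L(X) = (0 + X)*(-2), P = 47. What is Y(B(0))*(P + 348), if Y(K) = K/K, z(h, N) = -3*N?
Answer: 395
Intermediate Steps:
L(X) = -2*X (L(X) = X*(-2) = -2*X)
B(f) = -12 + 5*f (B(f) = 5*f - 3*4 = 5*f - 12 = -12 + 5*f)
Y(K) = 1
Y(B(0))*(P + 348) = 1*(47 + 348) = 1*395 = 395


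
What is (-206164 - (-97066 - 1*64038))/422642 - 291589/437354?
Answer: -71472464689/92422084634 ≈ -0.77333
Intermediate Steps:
(-206164 - (-97066 - 1*64038))/422642 - 291589/437354 = (-206164 - (-97066 - 64038))*(1/422642) - 291589*1/437354 = (-206164 - 1*(-161104))*(1/422642) - 291589/437354 = (-206164 + 161104)*(1/422642) - 291589/437354 = -45060*1/422642 - 291589/437354 = -22530/211321 - 291589/437354 = -71472464689/92422084634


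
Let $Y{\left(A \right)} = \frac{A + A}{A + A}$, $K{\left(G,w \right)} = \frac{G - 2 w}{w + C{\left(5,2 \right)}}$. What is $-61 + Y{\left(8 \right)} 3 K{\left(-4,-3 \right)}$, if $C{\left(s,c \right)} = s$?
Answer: $-58$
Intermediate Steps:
$K{\left(G,w \right)} = \frac{G - 2 w}{5 + w}$ ($K{\left(G,w \right)} = \frac{G - 2 w}{w + 5} = \frac{G - 2 w}{5 + w}$)
$Y{\left(A \right)} = 1$ ($Y{\left(A \right)} = \frac{2 A}{2 A} = 2 A \frac{1}{2 A} = 1$)
$-61 + Y{\left(8 \right)} 3 K{\left(-4,-3 \right)} = -61 + 1 \cdot 3 \frac{-4 - -6}{5 - 3} = -61 + 1 \cdot 3 \frac{-4 + 6}{2} = -61 + 1 \cdot 3 \cdot \frac{1}{2} \cdot 2 = -61 + 1 \cdot 3 \cdot 1 = -61 + 1 \cdot 3 = -61 + 3 = -58$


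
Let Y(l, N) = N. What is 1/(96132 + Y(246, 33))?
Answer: 1/96165 ≈ 1.0399e-5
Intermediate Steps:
1/(96132 + Y(246, 33)) = 1/(96132 + 33) = 1/96165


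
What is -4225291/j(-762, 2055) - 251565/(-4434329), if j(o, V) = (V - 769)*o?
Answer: 18982847008319/4345340885628 ≈ 4.3686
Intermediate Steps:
j(o, V) = o*(-769 + V) (j(o, V) = (-769 + V)*o = o*(-769 + V))
-4225291/j(-762, 2055) - 251565/(-4434329) = -4225291*(-1/(762*(-769 + 2055))) - 251565/(-4434329) = -4225291/((-762*1286)) - 251565*(-1/4434329) = -4225291/(-979932) + 251565/4434329 = -4225291*(-1/979932) + 251565/4434329 = 4225291/979932 + 251565/4434329 = 18982847008319/4345340885628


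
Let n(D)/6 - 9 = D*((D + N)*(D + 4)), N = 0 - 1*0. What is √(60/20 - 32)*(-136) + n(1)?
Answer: 84 - 136*I*√29 ≈ 84.0 - 732.38*I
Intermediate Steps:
N = 0 (N = 0 + 0 = 0)
n(D) = 54 + 6*D²*(4 + D) (n(D) = 54 + 6*(D*((D + 0)*(D + 4))) = 54 + 6*(D*(D*(4 + D))) = 54 + 6*(D²*(4 + D)) = 54 + 6*D²*(4 + D))
√(60/20 - 32)*(-136) + n(1) = √(60/20 - 32)*(-136) + (54 + 6*1³ + 24*1²) = √(60*(1/20) - 32)*(-136) + (54 + 6*1 + 24*1) = √(3 - 32)*(-136) + (54 + 6 + 24) = √(-29)*(-136) + 84 = (I*√29)*(-136) + 84 = -136*I*√29 + 84 = 84 - 136*I*√29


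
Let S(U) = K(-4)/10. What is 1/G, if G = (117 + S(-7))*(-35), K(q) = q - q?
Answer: -1/4095 ≈ -0.00024420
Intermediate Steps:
K(q) = 0
S(U) = 0 (S(U) = 0/10 = 0*(1/10) = 0)
G = -4095 (G = (117 + 0)*(-35) = 117*(-35) = -4095)
1/G = 1/(-4095) = -1/4095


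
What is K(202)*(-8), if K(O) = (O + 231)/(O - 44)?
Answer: -1732/79 ≈ -21.924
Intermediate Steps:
K(O) = (231 + O)/(-44 + O)
K(202)*(-8) = ((231 + 202)/(-44 + 202))*(-8) = (433/158)*(-8) = -1732/79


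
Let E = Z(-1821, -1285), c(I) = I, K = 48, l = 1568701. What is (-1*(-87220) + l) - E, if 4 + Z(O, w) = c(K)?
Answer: 1655877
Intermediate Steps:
Z(O, w) = 44 (Z(O, w) = -4 + 48 = 44)
E = 44
(-1*(-87220) + l) - E = (-1*(-87220) + 1568701) - 1*44 = (87220 + 1568701) - 44 = 1655921 - 44 = 1655877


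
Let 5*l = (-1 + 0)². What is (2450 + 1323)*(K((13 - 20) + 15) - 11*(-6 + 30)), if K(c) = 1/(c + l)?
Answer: -40820087/41 ≈ -9.9561e+5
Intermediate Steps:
l = ⅕ (l = (-1 + 0)²/5 = (⅕)*(-1)² = (⅕)*1 = ⅕ ≈ 0.20000)
K(c) = 1/(⅕ + c) (K(c) = 1/(c + ⅕) = 1/(⅕ + c))
(2450 + 1323)*(K((13 - 20) + 15) - 11*(-6 + 30)) = (2450 + 1323)*(5/(1 + 5*((13 - 20) + 15)) - 11*(-6 + 30)) = 3773*(5/(1 + 5*(-7 + 15)) - 11*24) = 3773*(5/(1 + 5*8) - 264) = 3773*(5/(1 + 40) - 264) = 3773*(5/41 - 264) = 3773*(-10819/41) = -40820087/41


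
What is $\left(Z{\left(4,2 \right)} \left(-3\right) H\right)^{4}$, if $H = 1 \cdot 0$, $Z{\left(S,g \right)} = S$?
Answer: $0$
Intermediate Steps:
$H = 0$
$\left(Z{\left(4,2 \right)} \left(-3\right) H\right)^{4} = \left(4 \left(-3\right) 0\right)^{4} = \left(\left(-12\right) 0\right)^{4} = 0^{4} = 0$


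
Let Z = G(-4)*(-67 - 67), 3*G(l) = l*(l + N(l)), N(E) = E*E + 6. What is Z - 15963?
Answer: -12747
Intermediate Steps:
N(E) = 6 + E² (N(E) = E² + 6 = 6 + E²)
G(l) = l*(6 + l + l²)/3 (G(l) = (l*(l + (6 + l²)))/3 = (l*(6 + l + l²))/3 = l*(6 + l + l²)/3)
Z = 3216 (Z = ((⅓)*(-4)*(6 - 4 + (-4)²))*(-67 - 67) = ((⅓)*(-4)*(6 - 4 + 16))*(-134) = ((⅓)*(-4)*18)*(-134) = -24*(-134) = 3216)
Z - 15963 = 3216 - 15963 = -12747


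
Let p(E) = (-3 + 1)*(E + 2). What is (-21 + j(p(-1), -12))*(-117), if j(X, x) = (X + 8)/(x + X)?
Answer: 17550/7 ≈ 2507.1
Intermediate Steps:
p(E) = -4 - 2*E (p(E) = -2*(2 + E) = -4 - 2*E)
j(X, x) = (8 + X)/(X + x)
(-21 + j(p(-1), -12))*(-117) = (-21 + (8 + (-4 - 2*(-1)))/((-4 - 2*(-1)) - 12))*(-117) = (-21 + (8 + (-4 + 2))/((-4 + 2) - 12))*(-117) = (-21 + (8 - 2)/(-2 - 12))*(-117) = (-21 + 6/(-14))*(-117) = (-21 - 1/14*6)*(-117) = (-21 - 3/7)*(-117) = -150/7*(-117) = 17550/7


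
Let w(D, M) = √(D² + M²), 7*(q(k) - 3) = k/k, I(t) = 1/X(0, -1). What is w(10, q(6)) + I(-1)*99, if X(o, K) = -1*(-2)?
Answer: 99/2 + 2*√1346/7 ≈ 59.982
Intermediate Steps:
X(o, K) = 2
I(t) = ½ (I(t) = 1/2 = ½)
q(k) = 22/7 (q(k) = 3 + (k/k)/7 = 3 + (⅐)*1 = 3 + ⅐ = 22/7)
w(10, q(6)) + I(-1)*99 = √(10² + (22/7)²) + (½)*99 = √(100 + 484/49) + 99/2 = √(5384/49) + 99/2 = 2*√1346/7 + 99/2 = 99/2 + 2*√1346/7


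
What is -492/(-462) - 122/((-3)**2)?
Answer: -8656/693 ≈ -12.491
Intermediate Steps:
-492/(-462) - 122/((-3)**2) = -492*(-1/462) - 122/9 = 82/77 - 122*1/9 = 82/77 - 122/9 = -8656/693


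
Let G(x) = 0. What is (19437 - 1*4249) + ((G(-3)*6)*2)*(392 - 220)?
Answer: 15188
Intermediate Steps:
(19437 - 1*4249) + ((G(-3)*6)*2)*(392 - 220) = (19437 - 1*4249) + ((0*6)*2)*(392 - 220) = (19437 - 4249) + (0*2)*172 = 15188 + 0*172 = 15188 + 0 = 15188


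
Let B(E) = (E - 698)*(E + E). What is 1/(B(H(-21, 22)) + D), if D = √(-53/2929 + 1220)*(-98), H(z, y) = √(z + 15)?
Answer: -2929/(35148 + 98*√10466274783 + 4088884*I*√6) ≈ -0.00014622 + 0.00014556*I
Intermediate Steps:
H(z, y) = √(15 + z)
D = -98*√10466274783/2929 (D = √(-53*1/2929 + 1220)*(-98) = √(-53/2929 + 1220)*(-98) = √(3573327/2929)*(-98) = (√10466274783/2929)*(-98) = -98*√10466274783/2929 ≈ -3423.0)
B(E) = 2*E*(-698 + E) (B(E) = (-698 + E)*(2*E) = 2*E*(-698 + E))
1/(B(H(-21, 22)) + D) = 1/(2*√(15 - 21)*(-698 + √(15 - 21)) - 98*√10466274783/2929) = 1/(2*√(-6)*(-698 + √(-6)) - 98*√10466274783/2929) = 1/(2*(I*√6)*(-698 + I*√6) - 98*√10466274783/2929) = 1/(2*I*√6*(-698 + I*√6) - 98*√10466274783/2929) = 1/(-98*√10466274783/2929 + 2*I*√6*(-698 + I*√6))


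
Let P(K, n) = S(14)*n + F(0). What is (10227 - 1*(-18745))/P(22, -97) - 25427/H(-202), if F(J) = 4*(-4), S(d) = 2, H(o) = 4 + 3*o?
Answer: -864391/9030 ≈ -95.724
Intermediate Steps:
F(J) = -16
P(K, n) = -16 + 2*n (P(K, n) = 2*n - 16 = -16 + 2*n)
(10227 - 1*(-18745))/P(22, -97) - 25427/H(-202) = (10227 - 1*(-18745))/(-16 + 2*(-97)) - 25427/(4 + 3*(-202)) = (10227 + 18745)/(-16 - 194) - 25427/(4 - 606) = 28972/(-210) - 25427/(-602) = 28972*(-1/210) - 25427*(-1/602) = -14486/105 + 25427/602 = -864391/9030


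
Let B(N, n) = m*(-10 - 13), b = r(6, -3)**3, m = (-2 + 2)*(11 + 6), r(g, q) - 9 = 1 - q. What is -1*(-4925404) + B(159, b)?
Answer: 4925404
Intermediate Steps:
r(g, q) = 10 - q (r(g, q) = 9 + (1 - q) = 10 - q)
m = 0 (m = 0*17 = 0)
b = 2197 (b = (10 - 1*(-3))**3 = (10 + 3)**3 = 13**3 = 2197)
B(N, n) = 0 (B(N, n) = 0*(-10 - 13) = 0*(-23) = 0)
-1*(-4925404) + B(159, b) = -1*(-4925404) + 0 = 4925404 + 0 = 4925404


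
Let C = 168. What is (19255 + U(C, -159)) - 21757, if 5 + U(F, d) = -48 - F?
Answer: -2723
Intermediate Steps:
U(F, d) = -53 - F (U(F, d) = -5 + (-48 - F) = -53 - F)
(19255 + U(C, -159)) - 21757 = (19255 + (-53 - 1*168)) - 21757 = (19255 + (-53 - 168)) - 21757 = (19255 - 221) - 21757 = 19034 - 21757 = -2723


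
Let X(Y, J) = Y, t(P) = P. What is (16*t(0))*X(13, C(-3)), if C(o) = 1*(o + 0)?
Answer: 0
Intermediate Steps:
C(o) = o (C(o) = 1*o = o)
(16*t(0))*X(13, C(-3)) = (16*0)*13 = 0*13 = 0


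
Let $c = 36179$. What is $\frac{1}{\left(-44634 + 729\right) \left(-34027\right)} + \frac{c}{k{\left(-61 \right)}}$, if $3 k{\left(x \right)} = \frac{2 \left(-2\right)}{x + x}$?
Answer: $\frac{9891115903964297}{2987910870} \approx 3.3104 \cdot 10^{6}$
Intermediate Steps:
$k{\left(x \right)} = - \frac{2}{3 x}$ ($k{\left(x \right)} = \frac{2 \left(-2\right) \frac{1}{x + x}}{3} = \frac{\left(-4\right) \frac{1}{2 x}}{3} = \frac{\left(-2\right) \frac{1}{x}}{3} = - \frac{2}{3 x}$)
$\frac{1}{\left(-44634 + 729\right) \left(-34027\right)} + \frac{c}{k{\left(-61 \right)}} = \frac{1}{\left(-44634 + 729\right) \left(-34027\right)} + \frac{36179}{\left(- \frac{2}{3}\right) \frac{1}{-61}} = \frac{1}{-43905} \left(- \frac{1}{34027}\right) + \frac{36179}{\left(- \frac{2}{3}\right) \left(- \frac{1}{61}\right)} = \left(- \frac{1}{43905}\right) \left(- \frac{1}{34027}\right) + \frac{36179}{\frac{2}{183}} = \frac{1}{1493955435} + 36179 \cdot \frac{183}{2} = \frac{1}{1493955435} + \frac{6620757}{2} = \frac{9891115903964297}{2987910870}$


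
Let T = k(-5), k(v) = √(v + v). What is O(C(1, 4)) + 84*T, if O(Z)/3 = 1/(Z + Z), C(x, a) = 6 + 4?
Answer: 3/20 + 84*I*√10 ≈ 0.15 + 265.63*I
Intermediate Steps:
k(v) = √2*√v (k(v) = √(2*v) = √2*√v)
T = I*√10 (T = √2*√(-5) = √2*(I*√5) = I*√10 ≈ 3.1623*I)
C(x, a) = 10
O(Z) = 3/(2*Z) (O(Z) = 3/(Z + Z) = 3/((2*Z)) = 3*(1/(2*Z)) = 3/(2*Z))
O(C(1, 4)) + 84*T = (3/2)/10 + 84*(I*√10) = (3/2)*(⅒) + 84*I*√10 = 3/20 + 84*I*√10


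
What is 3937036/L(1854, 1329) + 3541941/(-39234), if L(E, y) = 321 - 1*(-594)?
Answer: 3877558831/920490 ≈ 4212.5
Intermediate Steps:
L(E, y) = 915 (L(E, y) = 321 + 594 = 915)
3937036/L(1854, 1329) + 3541941/(-39234) = 3937036/915 + 3541941/(-39234) = 3937036*(1/915) + 3541941*(-1/39234) = 3937036/915 - 90819/1006 = 3877558831/920490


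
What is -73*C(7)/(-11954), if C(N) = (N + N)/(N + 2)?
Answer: 511/53793 ≈ 0.0094994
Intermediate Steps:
C(N) = 2*N/(2 + N) (C(N) = (2*N)/(2 + N) = 2*N/(2 + N))
-73*C(7)/(-11954) = -146*7/(2 + 7)/(-11954) = -146*7/9*(-1/11954) = -73*14/9*(-1/11954) = -1022/9*(-1/11954) = 511/53793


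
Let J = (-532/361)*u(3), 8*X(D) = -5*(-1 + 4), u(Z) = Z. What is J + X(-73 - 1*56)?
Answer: -957/152 ≈ -6.2961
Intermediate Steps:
X(D) = -15/8 (X(D) = (-5*(-1 + 4))/8 = (-5*3)/8 = (1/8)*(-15) = -15/8)
J = -84/19 (J = -532/361*3 = -532*1/361*3 = -28/19*3 = -84/19 ≈ -4.4211)
J + X(-73 - 1*56) = -84/19 - 15/8 = -957/152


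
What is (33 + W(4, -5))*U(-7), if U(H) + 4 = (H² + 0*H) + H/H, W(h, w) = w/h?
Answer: 2921/2 ≈ 1460.5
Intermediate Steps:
U(H) = -3 + H² (U(H) = -4 + ((H² + 0*H) + H/H) = -4 + ((H² + 0) + 1) = -4 + (H² + 1) = -4 + (1 + H²) = -3 + H²)
(33 + W(4, -5))*U(-7) = (33 - 5/4)*(-3 + (-7)²) = (33 - 5*¼)*(-3 + 49) = (33 - 5/4)*46 = (127/4)*46 = 2921/2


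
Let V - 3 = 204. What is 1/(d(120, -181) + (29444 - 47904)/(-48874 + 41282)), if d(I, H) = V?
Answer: 146/30577 ≈ 0.0047748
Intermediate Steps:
V = 207 (V = 3 + 204 = 207)
d(I, H) = 207
1/(d(120, -181) + (29444 - 47904)/(-48874 + 41282)) = 1/(207 + (29444 - 47904)/(-48874 + 41282)) = 1/(207 - 18460/(-7592)) = 1/(207 - 18460*(-1/7592)) = 1/(207 + 355/146) = 1/(30577/146) = 146/30577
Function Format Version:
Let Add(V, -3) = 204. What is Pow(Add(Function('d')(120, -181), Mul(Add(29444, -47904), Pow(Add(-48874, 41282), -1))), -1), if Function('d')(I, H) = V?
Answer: Rational(146, 30577) ≈ 0.0047748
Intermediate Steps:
V = 207 (V = Add(3, 204) = 207)
Function('d')(I, H) = 207
Pow(Add(Function('d')(120, -181), Mul(Add(29444, -47904), Pow(Add(-48874, 41282), -1))), -1) = Pow(Add(207, Mul(Add(29444, -47904), Pow(Add(-48874, 41282), -1))), -1) = Pow(Add(207, Mul(-18460, Pow(-7592, -1))), -1) = Pow(Add(207, Mul(-18460, Rational(-1, 7592))), -1) = Pow(Add(207, Rational(355, 146)), -1) = Pow(Rational(30577, 146), -1) = Rational(146, 30577)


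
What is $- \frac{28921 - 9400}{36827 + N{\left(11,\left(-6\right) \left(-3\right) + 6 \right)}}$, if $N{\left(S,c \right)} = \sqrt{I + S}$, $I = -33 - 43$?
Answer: $- \frac{239633289}{452075998} + \frac{6507 i \sqrt{65}}{452075998} \approx -0.53007 + 0.00011604 i$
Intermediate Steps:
$I = -76$ ($I = -33 - 43 = -76$)
$N{\left(S,c \right)} = \sqrt{-76 + S}$
$- \frac{28921 - 9400}{36827 + N{\left(11,\left(-6\right) \left(-3\right) + 6 \right)}} = - \frac{28921 - 9400}{36827 + \sqrt{-76 + 11}} = - \frac{19521}{36827 + \sqrt{-65}} = - \frac{19521}{36827 + i \sqrt{65}}$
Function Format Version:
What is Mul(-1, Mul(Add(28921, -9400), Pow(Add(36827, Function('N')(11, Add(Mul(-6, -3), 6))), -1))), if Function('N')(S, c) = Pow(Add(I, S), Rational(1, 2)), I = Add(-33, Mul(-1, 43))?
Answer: Add(Rational(-239633289, 452075998), Mul(Rational(6507, 452075998), I, Pow(65, Rational(1, 2)))) ≈ Add(-0.53007, Mul(0.00011604, I))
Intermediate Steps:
I = -76 (I = Add(-33, -43) = -76)
Function('N')(S, c) = Pow(Add(-76, S), Rational(1, 2))
Mul(-1, Mul(Add(28921, -9400), Pow(Add(36827, Function('N')(11, Add(Mul(-6, -3), 6))), -1))) = Mul(-1, Mul(Add(28921, -9400), Pow(Add(36827, Pow(Add(-76, 11), Rational(1, 2))), -1))) = Mul(-1, Mul(19521, Pow(Add(36827, Pow(-65, Rational(1, 2))), -1))) = Mul(-1, Mul(19521, Pow(Add(36827, Mul(I, Pow(65, Rational(1, 2)))), -1))) = Mul(-19521, Pow(Add(36827, Mul(I, Pow(65, Rational(1, 2)))), -1))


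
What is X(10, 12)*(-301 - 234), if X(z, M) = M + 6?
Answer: -9630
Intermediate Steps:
X(z, M) = 6 + M
X(10, 12)*(-301 - 234) = (6 + 12)*(-301 - 234) = 18*(-535) = -9630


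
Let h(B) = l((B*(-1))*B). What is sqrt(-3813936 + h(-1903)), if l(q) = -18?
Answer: I*sqrt(3813954) ≈ 1952.9*I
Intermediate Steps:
h(B) = -18
sqrt(-3813936 + h(-1903)) = sqrt(-3813936 - 18) = sqrt(-3813954) = I*sqrt(3813954)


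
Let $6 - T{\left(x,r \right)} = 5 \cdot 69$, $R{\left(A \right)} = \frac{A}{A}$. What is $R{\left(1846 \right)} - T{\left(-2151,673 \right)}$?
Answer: $340$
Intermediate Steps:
$R{\left(A \right)} = 1$
$T{\left(x,r \right)} = -339$ ($T{\left(x,r \right)} = 6 - 5 \cdot 69 = 6 - 345 = -339$)
$R{\left(1846 \right)} - T{\left(-2151,673 \right)} = 1 - -339 = 1 + 339 = 340$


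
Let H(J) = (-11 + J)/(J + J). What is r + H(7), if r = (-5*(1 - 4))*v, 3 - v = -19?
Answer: 2308/7 ≈ 329.71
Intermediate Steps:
v = 22 (v = 3 - 1*(-19) = 3 + 19 = 22)
r = 330 (r = -5*(1 - 4)*22 = -5*(-3)*22 = 15*22 = 330)
H(J) = (-11 + J)/(2*J) (H(J) = (-11 + J)/((2*J)) = (-11 + J)*(1/(2*J)) = (-11 + J)/(2*J))
r + H(7) = 330 + (½)*(-11 + 7)/7 = 330 + (½)*(⅐)*(-4) = 330 - 2/7 = 2308/7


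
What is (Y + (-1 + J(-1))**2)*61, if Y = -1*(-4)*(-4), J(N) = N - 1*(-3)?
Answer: -915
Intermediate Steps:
J(N) = 3 + N (J(N) = N + 3 = 3 + N)
Y = -16 (Y = 4*(-4) = -16)
(Y + (-1 + J(-1))**2)*61 = (-16 + (-1 + (3 - 1))**2)*61 = (-16 + (-1 + 2)**2)*61 = (-16 + 1**2)*61 = (-16 + 1)*61 = -15*61 = -915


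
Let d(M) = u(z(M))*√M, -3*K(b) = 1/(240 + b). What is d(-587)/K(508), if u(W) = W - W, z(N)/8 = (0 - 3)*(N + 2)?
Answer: 0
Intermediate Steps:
z(N) = -48 - 24*N (z(N) = 8*((0 - 3)*(N + 2)) = 8*(-3*(2 + N)) = 8*(-6 - 3*N) = -48 - 24*N)
u(W) = 0
K(b) = -1/(3*(240 + b))
d(M) = 0 (d(M) = 0*√M = 0)
d(-587)/K(508) = 0/((-1/(720 + 3*508))) = 0/((-1/(720 + 1524))) = 0/((-1/2244)) = 0/((-1*1/2244)) = 0/(-1/2244) = 0*(-2244) = 0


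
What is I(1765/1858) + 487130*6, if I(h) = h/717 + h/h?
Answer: 3893687931031/1332186 ≈ 2.9228e+6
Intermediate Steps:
I(h) = 1 + h/717 (I(h) = h*(1/717) + 1 = h/717 + 1 = 1 + h/717)
I(1765/1858) + 487130*6 = (1 + (1765/1858)/717) + 487130*6 = (1 + (1765*(1/1858))/717) + 2922780 = (1 + (1/717)*(1765/1858)) + 2922780 = (1 + 1765/1332186) + 2922780 = 1333951/1332186 + 2922780 = 3893687931031/1332186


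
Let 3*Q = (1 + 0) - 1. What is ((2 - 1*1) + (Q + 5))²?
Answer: 36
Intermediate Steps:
Q = 0 (Q = ((1 + 0) - 1)/3 = (1 - 1)/3 = (⅓)*0 = 0)
((2 - 1*1) + (Q + 5))² = ((2 - 1*1) + (0 + 5))² = ((2 - 1) + 5)² = (1 + 5)² = 6² = 36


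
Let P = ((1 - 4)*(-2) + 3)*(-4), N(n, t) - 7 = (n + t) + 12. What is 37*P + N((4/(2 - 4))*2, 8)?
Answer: -1309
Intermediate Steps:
N(n, t) = 19 + n + t (N(n, t) = 7 + ((n + t) + 12) = 7 + (12 + n + t) = 19 + n + t)
P = -36 (P = (-3*(-2) + 3)*(-4) = (6 + 3)*(-4) = 9*(-4) = -36)
37*P + N((4/(2 - 4))*2, 8) = 37*(-36) + (19 + (4/(2 - 4))*2 + 8) = -1332 + (19 + (4/(-2))*2 + 8) = -1332 + (19 + (4*(-½))*2 + 8) = -1332 + (19 - 2*2 + 8) = -1332 + (19 - 4 + 8) = -1332 + 23 = -1309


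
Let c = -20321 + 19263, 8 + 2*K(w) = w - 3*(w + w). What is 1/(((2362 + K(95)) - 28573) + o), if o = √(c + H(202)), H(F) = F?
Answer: -105810/2798942449 - 8*I*√214/2798942449 ≈ -3.7804e-5 - 4.1812e-8*I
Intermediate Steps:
K(w) = -4 - 5*w/2 (K(w) = -4 + (w - 3*(w + w))/2 = -4 + (w - 6*w)/2 = -4 + (-5*w)/2 = -4 - 5*w/2)
c = -1058
o = 2*I*√214 (o = √(-1058 + 202) = √(-856) = 2*I*√214 ≈ 29.257*I)
1/(((2362 + K(95)) - 28573) + o) = 1/(((2362 + (-4 - 5/2*95)) - 28573) + 2*I*√214) = 1/(((2362 + (-4 - 475/2)) - 28573) + 2*I*√214) = 1/(((2362 - 483/2) - 28573) + 2*I*√214) = 1/((4241/2 - 28573) + 2*I*√214) = 1/(-52905/2 + 2*I*√214)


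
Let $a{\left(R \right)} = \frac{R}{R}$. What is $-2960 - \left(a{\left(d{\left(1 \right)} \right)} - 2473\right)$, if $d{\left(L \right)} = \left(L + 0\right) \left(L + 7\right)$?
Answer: $-488$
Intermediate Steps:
$d{\left(L \right)} = L \left(7 + L\right)$
$a{\left(R \right)} = 1$
$-2960 - \left(a{\left(d{\left(1 \right)} \right)} - 2473\right) = -2960 - \left(1 - 2473\right) = -2960 - -2472 = -2960 + 2472 = -488$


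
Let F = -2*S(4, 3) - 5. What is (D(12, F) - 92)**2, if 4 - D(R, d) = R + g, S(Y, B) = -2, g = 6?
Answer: 11236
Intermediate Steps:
F = -1 (F = -2*(-2) - 5 = 4 - 5 = -1)
D(R, d) = -2 - R (D(R, d) = 4 - (R + 6) = 4 - (6 + R) = 4 + (-6 - R) = -2 - R)
(D(12, F) - 92)**2 = ((-2 - 1*12) - 92)**2 = ((-2 - 12) - 92)**2 = (-14 - 92)**2 = (-106)**2 = 11236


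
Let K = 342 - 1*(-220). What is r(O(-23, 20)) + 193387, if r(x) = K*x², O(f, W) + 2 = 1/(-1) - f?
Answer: 418187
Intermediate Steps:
O(f, W) = -3 - f (O(f, W) = -2 + (1/(-1) - f) = -2 + (-1 - f) = -3 - f)
K = 562 (K = 342 + 220 = 562)
r(x) = 562*x²
r(O(-23, 20)) + 193387 = 562*(-3 - 1*(-23))² + 193387 = 562*(-3 + 23)² + 193387 = 562*20² + 193387 = 562*400 + 193387 = 224800 + 193387 = 418187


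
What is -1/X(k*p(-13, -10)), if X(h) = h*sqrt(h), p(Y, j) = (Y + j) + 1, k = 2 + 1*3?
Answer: -I*sqrt(110)/12100 ≈ -0.00086678*I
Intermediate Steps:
k = 5 (k = 2 + 3 = 5)
p(Y, j) = 1 + Y + j
X(h) = h**(3/2)
-1/X(k*p(-13, -10)) = -1/((5*(1 - 13 - 10))**(3/2)) = -1/((5*(-22))**(3/2)) = -1/((-110)**(3/2)) = -1/((-110*I*sqrt(110))) = -I*sqrt(110)/12100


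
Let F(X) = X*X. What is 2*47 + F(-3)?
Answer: 103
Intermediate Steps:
F(X) = X²
2*47 + F(-3) = 2*47 + (-3)² = 94 + 9 = 103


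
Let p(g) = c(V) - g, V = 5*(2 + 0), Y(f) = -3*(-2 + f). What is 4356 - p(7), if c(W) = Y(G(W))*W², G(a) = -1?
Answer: 3463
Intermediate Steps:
Y(f) = 6 - 3*f
V = 10 (V = 5*2 = 10)
c(W) = 9*W² (c(W) = (6 - 3*(-1))*W² = (6 + 3)*W² = 9*W²)
p(g) = 900 - g (p(g) = 9*10² - g = 9*100 - g = 900 - g)
4356 - p(7) = 4356 - (900 - 1*7) = 4356 - (900 - 7) = 4356 - 1*893 = 4356 - 893 = 3463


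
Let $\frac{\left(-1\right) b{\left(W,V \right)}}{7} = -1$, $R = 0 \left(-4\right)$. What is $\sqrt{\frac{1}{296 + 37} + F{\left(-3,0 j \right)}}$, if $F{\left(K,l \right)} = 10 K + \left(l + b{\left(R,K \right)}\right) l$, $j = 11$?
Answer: $\frac{i \sqrt{369593}}{111} \approx 5.477 i$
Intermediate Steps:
$R = 0$
$b{\left(W,V \right)} = 7$ ($b{\left(W,V \right)} = \left(-7\right) \left(-1\right) = 7$)
$F{\left(K,l \right)} = 10 K + l \left(7 + l\right)$ ($F{\left(K,l \right)} = 10 K + \left(l + 7\right) l = 10 K + \left(7 + l\right) l = 10 K + l \left(7 + l\right)$)
$\sqrt{\frac{1}{296 + 37} + F{\left(-3,0 j \right)}} = \sqrt{\frac{1}{296 + 37} + \left(\left(0 \cdot 11\right)^{2} + 7 \cdot 0 \cdot 11 + 10 \left(-3\right)\right)} = \sqrt{\frac{1}{333} + \left(0^{2} + 7 \cdot 0 - 30\right)} = \sqrt{\frac{1}{333} + \left(0 + 0 - 30\right)} = \sqrt{\frac{1}{333} - 30} = \sqrt{- \frac{9989}{333}} = \frac{i \sqrt{369593}}{111}$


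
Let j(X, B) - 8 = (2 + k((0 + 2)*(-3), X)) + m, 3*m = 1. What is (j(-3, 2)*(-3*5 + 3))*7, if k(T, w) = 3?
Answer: -1120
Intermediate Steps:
m = ⅓ (m = (⅓)*1 = ⅓ ≈ 0.33333)
j(X, B) = 40/3 (j(X, B) = 8 + ((2 + 3) + ⅓) = 8 + (5 + ⅓) = 8 + 16/3 = 40/3)
(j(-3, 2)*(-3*5 + 3))*7 = (40*(-3*5 + 3)/3)*7 = (40*(-15 + 3)/3)*7 = ((40/3)*(-12))*7 = -160*7 = -1120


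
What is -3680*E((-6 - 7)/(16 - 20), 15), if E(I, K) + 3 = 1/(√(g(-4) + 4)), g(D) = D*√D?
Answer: 11040 - 1840/√(1 - 2*I) ≈ 9993.3 - 646.9*I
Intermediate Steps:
g(D) = D^(3/2)
E(I, K) = -3 + (4 - 8*I)^(-½) (E(I, K) = -3 + 1/(√((-4)^(3/2) + 4)) = -3 + 1/(√(-8*I + 4)) = -3 + 1/(√(4 - 8*I)) = -3 + (4 - 8*I)^(-½))
-3680*E((-6 - 7)/(16 - 20), 15) = -3680*(-3 + 1/(2*√(1 - 2*I))) = 11040 - 1840/√(1 - 2*I)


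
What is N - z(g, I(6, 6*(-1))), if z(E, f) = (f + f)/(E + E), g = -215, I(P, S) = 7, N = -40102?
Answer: -8621923/215 ≈ -40102.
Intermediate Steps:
z(E, f) = f/E (z(E, f) = (2*f)/((2*E)) = (2*f)*(1/(2*E)) = f/E)
N - z(g, I(6, 6*(-1))) = -40102 - 7/(-215) = -40102 - 7*(-1)/215 = -40102 - 1*(-7/215) = -40102 + 7/215 = -8621923/215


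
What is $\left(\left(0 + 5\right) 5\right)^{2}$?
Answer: $625$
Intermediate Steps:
$\left(\left(0 + 5\right) 5\right)^{2} = \left(5 \cdot 5\right)^{2} = 25^{2} = 625$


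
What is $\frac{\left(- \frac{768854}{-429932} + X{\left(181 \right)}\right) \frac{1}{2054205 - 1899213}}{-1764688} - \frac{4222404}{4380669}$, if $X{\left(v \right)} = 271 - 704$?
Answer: $- \frac{483937647182029194625}{502076696690039904768} \approx -0.96387$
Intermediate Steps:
$X{\left(v \right)} = -433$
$\frac{\left(- \frac{768854}{-429932} + X{\left(181 \right)}\right) \frac{1}{2054205 - 1899213}}{-1764688} - \frac{4222404}{4380669} = \frac{\left(- \frac{768854}{-429932} - 433\right) \frac{1}{2054205 - 1899213}}{-1764688} - \frac{4222404}{4380669} = \frac{\left(-768854\right) \left(- \frac{1}{429932}\right) - 433}{154992} \left(- \frac{1}{1764688}\right) - \frac{469156}{486741} = \left(\frac{20233}{11314} - 433\right) \frac{1}{154992} \left(- \frac{1}{1764688}\right) - \frac{469156}{486741} = \left(- \frac{4878729}{11314}\right) \frac{1}{154992} \left(- \frac{1}{1764688}\right) - \frac{469156}{486741} = \left(- \frac{1626243}{584526496}\right) \left(- \frac{1}{1764688}\right) - \frac{469156}{486741} = \frac{1626243}{1031506893173248} - \frac{469156}{486741} = - \frac{483937647182029194625}{502076696690039904768}$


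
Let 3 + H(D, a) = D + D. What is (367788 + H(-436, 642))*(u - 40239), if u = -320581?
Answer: -132389548660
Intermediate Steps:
H(D, a) = -3 + 2*D (H(D, a) = -3 + (D + D) = -3 + 2*D)
(367788 + H(-436, 642))*(u - 40239) = (367788 + (-3 + 2*(-436)))*(-320581 - 40239) = (367788 + (-3 - 872))*(-360820) = (367788 - 875)*(-360820) = 366913*(-360820) = -132389548660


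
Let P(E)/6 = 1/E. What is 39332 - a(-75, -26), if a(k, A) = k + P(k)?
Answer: 985177/25 ≈ 39407.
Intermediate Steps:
P(E) = 6/E
a(k, A) = k + 6/k
39332 - a(-75, -26) = 39332 - (-75 + 6/(-75)) = 39332 - (-75 + 6*(-1/75)) = 39332 - (-75 - 2/25) = 39332 - 1*(-1877/25) = 39332 + 1877/25 = 985177/25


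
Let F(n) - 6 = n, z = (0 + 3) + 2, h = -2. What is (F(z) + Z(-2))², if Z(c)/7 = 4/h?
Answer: 9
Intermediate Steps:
Z(c) = -14 (Z(c) = 7*(4/(-2)) = 7*(4*(-½)) = 7*(-2) = -14)
z = 5 (z = 3 + 2 = 5)
F(n) = 6 + n
(F(z) + Z(-2))² = ((6 + 5) - 14)² = (11 - 14)² = (-3)² = 9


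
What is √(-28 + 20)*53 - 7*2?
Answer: -14 + 106*I*√2 ≈ -14.0 + 149.91*I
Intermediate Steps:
√(-28 + 20)*53 - 7*2 = √(-8)*53 - 14 = (2*I*√2)*53 - 14 = 106*I*√2 - 14 = -14 + 106*I*√2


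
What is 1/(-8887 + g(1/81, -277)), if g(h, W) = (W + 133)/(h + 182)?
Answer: -14743/131032705 ≈ -0.00011251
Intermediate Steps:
g(h, W) = (133 + W)/(182 + h)
1/(-8887 + g(1/81, -277)) = 1/(-8887 + (133 - 277)/(182 + 1/81)) = 1/(-8887 - 144/(182 + 1/81)) = 1/(-8887 - 144/(14743/81)) = 1/(-8887 + (81/14743)*(-144)) = 1/(-8887 - 11664/14743) = 1/(-131032705/14743) = -14743/131032705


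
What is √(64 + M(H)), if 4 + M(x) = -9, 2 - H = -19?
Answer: √51 ≈ 7.1414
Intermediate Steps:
H = 21 (H = 2 - 1*(-19) = 2 + 19 = 21)
M(x) = -13 (M(x) = -4 - 9 = -13)
√(64 + M(H)) = √(64 - 13) = √51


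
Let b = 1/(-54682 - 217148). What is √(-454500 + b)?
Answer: I*√33583708975321830/271830 ≈ 674.17*I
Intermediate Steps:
b = -1/271830 (b = 1/(-271830) = -1/271830 ≈ -3.6788e-6)
√(-454500 + b) = √(-454500 - 1/271830) = √(-123546735001/271830) = I*√33583708975321830/271830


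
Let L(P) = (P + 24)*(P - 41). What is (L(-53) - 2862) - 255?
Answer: -391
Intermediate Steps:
L(P) = (-41 + P)*(24 + P) (L(P) = (24 + P)*(-41 + P) = (-41 + P)*(24 + P))
(L(-53) - 2862) - 255 = ((-984 + (-53)**2 - 17*(-53)) - 2862) - 255 = ((-984 + 2809 + 901) - 2862) - 255 = (2726 - 2862) - 255 = -136 - 255 = -391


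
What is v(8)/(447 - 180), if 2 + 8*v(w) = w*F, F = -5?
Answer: -7/356 ≈ -0.019663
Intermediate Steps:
v(w) = -¼ - 5*w/8 (v(w) = -¼ + (w*(-5))/8 = -¼ + (-5*w)/8 = -¼ - 5*w/8)
v(8)/(447 - 180) = (-¼ - 5/8*8)/(447 - 180) = (-¼ - 5)/267 = -21/4*1/267 = -7/356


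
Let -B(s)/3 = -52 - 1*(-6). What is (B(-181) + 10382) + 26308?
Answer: 36828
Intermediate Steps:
B(s) = 138 (B(s) = -3*(-52 - 1*(-6)) = -3*(-52 + 6) = -3*(-46) = 138)
(B(-181) + 10382) + 26308 = (138 + 10382) + 26308 = 10520 + 26308 = 36828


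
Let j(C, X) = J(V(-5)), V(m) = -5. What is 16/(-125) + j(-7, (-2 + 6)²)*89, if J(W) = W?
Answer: -55641/125 ≈ -445.13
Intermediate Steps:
j(C, X) = -5
16/(-125) + j(-7, (-2 + 6)²)*89 = 16/(-125) - 5*89 = 16*(-1/125) - 445 = -16/125 - 445 = -55641/125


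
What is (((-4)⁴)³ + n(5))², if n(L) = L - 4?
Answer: 281475010265089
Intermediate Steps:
n(L) = -4 + L
(((-4)⁴)³ + n(5))² = (((-4)⁴)³ + (-4 + 5))² = (256³ + 1)² = (16777216 + 1)² = 16777217² = 281475010265089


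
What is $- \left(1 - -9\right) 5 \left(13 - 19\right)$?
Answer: $300$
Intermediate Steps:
$- \left(1 - -9\right) 5 \left(13 - 19\right) = - \left(1 + 9\right) 5 \left(-6\right) = - 10 \left(-30\right) = \left(-1\right) \left(-300\right) = 300$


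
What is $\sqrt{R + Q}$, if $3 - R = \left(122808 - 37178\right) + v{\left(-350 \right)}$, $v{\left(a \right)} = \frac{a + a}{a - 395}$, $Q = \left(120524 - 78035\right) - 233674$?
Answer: $\frac{6 i \sqrt{170709002}}{149} \approx 526.13 i$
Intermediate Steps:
$Q = -191185$ ($Q = 42489 - 233674 = -191185$)
$v{\left(a \right)} = \frac{2 a}{-395 + a}$
$R = - \frac{12758563}{149}$ ($R = 3 - \left(\left(122808 - 37178\right) + 2 \left(-350\right) \frac{1}{-395 - 350}\right) = 3 - \left(85630 + 2 \left(-350\right) \frac{1}{-745}\right) = 3 - \left(85630 + 2 \left(-350\right) \left(- \frac{1}{745}\right)\right) = 3 - \left(85630 + \frac{140}{149}\right) = 3 - \frac{12759010}{149} = - \frac{12758563}{149} \approx -85628.0$)
$\sqrt{R + Q} = \sqrt{- \frac{12758563}{149} - 191185} = \sqrt{- \frac{41245128}{149}} = \frac{6 i \sqrt{170709002}}{149}$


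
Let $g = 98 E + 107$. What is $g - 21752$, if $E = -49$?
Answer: $-26447$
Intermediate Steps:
$g = -4695$ ($g = 98 \left(-49\right) + 107 = -4802 + 107 = -4695$)
$g - 21752 = -4695 - 21752 = -26447$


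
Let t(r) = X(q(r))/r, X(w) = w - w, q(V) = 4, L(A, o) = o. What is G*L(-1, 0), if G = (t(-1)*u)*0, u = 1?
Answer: 0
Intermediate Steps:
X(w) = 0
t(r) = 0 (t(r) = 0/r = 0)
G = 0 (G = (0*1)*0 = 0*0 = 0)
G*L(-1, 0) = 0*0 = 0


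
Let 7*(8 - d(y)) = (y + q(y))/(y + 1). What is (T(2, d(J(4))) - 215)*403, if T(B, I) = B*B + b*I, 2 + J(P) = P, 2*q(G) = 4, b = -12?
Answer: -859599/7 ≈ -1.2280e+5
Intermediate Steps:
q(G) = 2 (q(G) = (1/2)*4 = 2)
J(P) = -2 + P
d(y) = 8 - (2 + y)/(7*(1 + y)) (d(y) = 8 - (y + 2)/(7*(y + 1)) = 8 - (2 + y)/(7*(1 + y)))
T(B, I) = B**2 - 12*I (T(B, I) = B*B - 12*I = B**2 - 12*I)
(T(2, d(J(4))) - 215)*403 = ((2**2 - 12*(54 + 55*(-2 + 4))/(7*(1 + (-2 + 4)))) - 215)*403 = ((4 - 12*(54 + 55*2)/(7*(1 + 2))) - 215)*403 = ((4 - 12*(54 + 110)/(7*3)) - 215)*403 = ((4 - 12*164/(7*3)) - 215)*403 = ((4 - 12*164/21) - 215)*403 = ((4 - 656/7) - 215)*403 = (-628/7 - 215)*403 = -2133/7*403 = -859599/7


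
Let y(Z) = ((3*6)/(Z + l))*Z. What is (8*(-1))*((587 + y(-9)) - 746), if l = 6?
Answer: 840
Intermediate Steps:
y(Z) = 18*Z/(6 + Z) (y(Z) = ((3*6)/(Z + 6))*Z = (18/(6 + Z))*Z = 18*Z/(6 + Z))
(8*(-1))*((587 + y(-9)) - 746) = (8*(-1))*((587 + 18*(-9)/(6 - 9)) - 746) = -8*((587 + 18*(-9)/(-3)) - 746) = -8*((587 + 18*(-9)*(-⅓)) - 746) = -8*((587 + 54) - 746) = -8*(641 - 746) = -8*(-105) = 840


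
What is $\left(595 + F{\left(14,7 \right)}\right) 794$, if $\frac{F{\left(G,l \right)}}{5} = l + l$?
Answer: $528010$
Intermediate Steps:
$F{\left(G,l \right)} = 10 l$ ($F{\left(G,l \right)} = 5 \left(l + l\right) = 5 \cdot 2 l = 10 l$)
$\left(595 + F{\left(14,7 \right)}\right) 794 = \left(595 + 10 \cdot 7\right) 794 = \left(595 + 70\right) 794 = 665 \cdot 794 = 528010$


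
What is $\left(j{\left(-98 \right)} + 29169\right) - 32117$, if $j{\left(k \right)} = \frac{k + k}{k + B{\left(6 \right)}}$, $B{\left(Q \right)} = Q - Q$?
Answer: $-2946$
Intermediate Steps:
$B{\left(Q \right)} = 0$
$j{\left(k \right)} = 2$ ($j{\left(k \right)} = \frac{k + k}{k + 0} = \frac{2 k}{k} = 2$)
$\left(j{\left(-98 \right)} + 29169\right) - 32117 = \left(2 + 29169\right) - 32117 = 29171 - 32117 = -2946$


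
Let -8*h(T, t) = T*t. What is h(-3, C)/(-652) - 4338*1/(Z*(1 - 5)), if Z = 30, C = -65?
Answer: 943767/26080 ≈ 36.187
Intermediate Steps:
h(T, t) = -T*t/8
h(-3, C)/(-652) - 4338*1/(Z*(1 - 5)) = -1/8*(-3)*(-65)/(-652) - 4338*1/(30*(1 - 5)) = -195/8*(-1/652) - 4338/((-4*30)) = 195/5216 - 4338/(-120) = 195/5216 - 4338*(-1/120) = 195/5216 + 723/20 = 943767/26080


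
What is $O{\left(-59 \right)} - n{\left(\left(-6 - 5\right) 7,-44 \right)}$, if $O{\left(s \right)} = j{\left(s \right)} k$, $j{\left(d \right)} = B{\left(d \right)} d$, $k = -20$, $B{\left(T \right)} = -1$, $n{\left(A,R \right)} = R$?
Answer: $-1136$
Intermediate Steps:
$j{\left(d \right)} = - d$
$O{\left(s \right)} = 20 s$ ($O{\left(s \right)} = - s \left(-20\right) = 20 s$)
$O{\left(-59 \right)} - n{\left(\left(-6 - 5\right) 7,-44 \right)} = 20 \left(-59\right) - -44 = -1180 + 44 = -1136$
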